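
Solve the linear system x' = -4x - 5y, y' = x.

Coefficient matrix A = [[-4, -5], [1, 0]].
Characteristic polynomial det(A - λI) = λ^2 + 4λ + 5 = 0.
Eigenvalues λ = -2 ± i (complex conjugate pair).
For λ=-2+i: an eigenvector is (-1,0) - i(2,-1) = (-1 - 2i, 0 + i).
A real fundamental pair from Re and Im of e^((-2+i)t)v: X_1 = e^(-2t)(cos(t)·(-1,0) + sin(t)·(2,-1)), X_2 = e^(-2t)(sin(t)·(-1,0) - cos(t)·(2,-1)).
General solution: K_1X_1 + K_2X_2.

x(t) = 2K_1e^(-2t)sin(t) - K_1e^(-2t)cos(t) - K_2e^(-2t)sin(t) - 2K_2e^(-2t)cos(t), y(t) = -K_1e^(-2t)sin(t) + K_2e^(-2t)cos(t)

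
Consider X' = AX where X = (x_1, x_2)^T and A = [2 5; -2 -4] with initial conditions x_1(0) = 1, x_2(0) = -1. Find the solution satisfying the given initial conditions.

x_1(t) = -2e^(-t)sin(t) + e^(-t)cos(t), x_2(t) = e^(-t)sin(t) - e^(-t)cos(t)

Coefficient matrix A = [[2, 5], [-2, -4]].
Characteristic polynomial det(A - λI) = λ^2 + 2λ + 2 = 0.
Eigenvalues λ = -1 ± i (complex conjugate pair).
For λ=-1+i: an eigenvector is (2,-1) - i(1,-1) = (2 - i, -1 + i).
A real fundamental pair from Re and Im of e^((-1+i)t)v: X_1 = e^(-t)(cos(t)·(2,-1) + sin(t)·(1,-1)), X_2 = e^(-t)(sin(t)·(2,-1) - cos(t)·(1,-1)).
General solution: C_1X_1 + C_2X_2.
Applying x_1(0)=1, x_2(0)=-1 gives C_1=0, C_2=-1.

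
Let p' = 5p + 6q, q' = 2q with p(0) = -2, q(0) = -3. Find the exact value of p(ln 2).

A = [[5,6],[0,2]]; eigenvalues λ = 2, 5.
Eigenvectors: (2,-1) for λ=2, (1,0) for λ=5.
From the initial condition, c_1 = 3, c_2 = -8.
p(ln 2) = (3)(2^2)(2) + (-8)(2^5)(1) = -232.

-232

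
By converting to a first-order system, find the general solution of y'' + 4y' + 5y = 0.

y(t) = c_1e^(-2t)cos(t) + c_2e^(-2t)sin(t)

Let x_1 = y, x_2 = y'. Then x_1' = x_2 and x_2' = -5x_1 - 4x_2.
A = [[0,1],[-5,-4]]; det(A-λI) = λ^2 + 4λ + 5.
Eigenvalues λ = -2 ± i.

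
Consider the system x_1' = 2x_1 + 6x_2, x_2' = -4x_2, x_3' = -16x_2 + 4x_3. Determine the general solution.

x_1(t) = K_1e^(2t) - K_2e^(-4t), x_2(t) = K_2e^(-4t), x_3(t) = 2K_2e^(-4t) + K_3e^(4t)

Coefficient matrix A = [[2, 6, 0], [0, -4, 0], [0, -16, 4]].
det(A - λI) = 0 gives eigenvalues λ = 2, -4, 4.
For λ=2: eigenvector (1,0,0).
For λ=-4: eigenvector (-1,1,2).
For λ=4: eigenvector (0,0,1).
General solution: K_1e^(2t)(1,0,0) + K_2e^(-4t)(-1,1,2) + K_3e^(4t)(0,0,1).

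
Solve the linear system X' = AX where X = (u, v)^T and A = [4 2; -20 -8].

u(t) = -K_1e^(-2t)sin(2t) + K_2e^(-2t)cos(2t), v(t) = 3K_1e^(-2t)sin(2t) - K_1e^(-2t)cos(2t) - K_2e^(-2t)sin(2t) - 3K_2e^(-2t)cos(2t)

Coefficient matrix A = [[4, 2], [-20, -8]].
Characteristic polynomial det(A - λI) = λ^2 + 4λ + 8 = 0.
Eigenvalues λ = -2 ± 2i (complex conjugate pair).
For λ=-2+2i: an eigenvector is (0,-1) - i(-1,3) = (0 + i, -1 - 3i).
A real fundamental pair from Re and Im of e^((-2+2i)t)v: X_1 = e^(-2t)(cos(2t)·(0,-1) + sin(2t)·(-1,3)), X_2 = e^(-2t)(sin(2t)·(0,-1) - cos(2t)·(-1,3)).
General solution: K_1X_1 + K_2X_2.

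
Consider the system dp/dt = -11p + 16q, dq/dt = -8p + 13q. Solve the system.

Coefficient matrix A = [[-11, 16], [-8, 13]].
Characteristic polynomial det(A - λI) = λ^2 - 2λ - 15 = 0.
Eigenvalues λ = -3, 5.
For λ=-3: (A-λI) row 1 is [-8, 16], so an eigenvector is (2, 1).
For λ=5: (A-λI) row 1 is [-16, 16], so an eigenvector is (1, 1).
General solution: C_1e^(-3t)(2,1) + C_2e^(5t)(1,1).

p(t) = 2C_1e^(-3t) + C_2e^(5t), q(t) = C_1e^(-3t) + C_2e^(5t)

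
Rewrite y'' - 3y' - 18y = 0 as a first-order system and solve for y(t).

Let x_1 = y, x_2 = y'. Then x_1' = x_2 and x_2' = 18x_1 + 3x_2.
A = [[0,1],[18,3]]; det(A-λI) = λ^2 - 3λ - 18.
Eigenvalues λ = -3, 6 with eigenvectors (1,-3), (1,6).

y(t) = K_1e^(-3t) + K_2e^(6t)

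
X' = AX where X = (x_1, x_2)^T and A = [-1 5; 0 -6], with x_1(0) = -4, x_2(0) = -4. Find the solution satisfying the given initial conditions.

x_1(t) = -8e^(-t) + 4e^(-6t), x_2(t) = -4e^(-6t)

Coefficient matrix A = [[-1, 5], [0, -6]].
Characteristic polynomial det(A - λI) = λ^2 + 7λ + 6 = 0.
Eigenvalues λ = -6, -1.
For λ=-6: (A-λI) row 1 is [5, 5], so an eigenvector is (-1, 1).
For λ=-1: (A-λI) row 1 is [0, 5], so an eigenvector is (1, 0).
General solution: C_1e^(-6t)(-1,1) + C_2e^(-t)(1,0).
Applying x_1(0)=-4, x_2(0)=-4 gives C_1=-4, C_2=-8.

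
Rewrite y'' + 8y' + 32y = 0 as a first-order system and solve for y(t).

y(t) = C_1e^(-4t)cos(4t) + C_2e^(-4t)sin(4t)

Let x_1 = y, x_2 = y'. Then x_1' = x_2 and x_2' = -32x_1 - 8x_2.
A = [[0,1],[-32,-8]]; det(A-λI) = λ^2 + 8λ + 32.
Eigenvalues λ = -4 ± 4i.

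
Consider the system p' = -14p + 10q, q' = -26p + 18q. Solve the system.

Coefficient matrix A = [[-14, 10], [-26, 18]].
Characteristic polynomial det(A - λI) = λ^2 - 4λ + 8 = 0.
Eigenvalues λ = 2 ± 2i (complex conjugate pair).
For λ=2+2i: an eigenvector is (-2,-3) - i(1,2) = (-2 - i, -3 - 2i).
A real fundamental pair from Re and Im of e^((2+2i)t)v: X_1 = e^(2t)(cos(2t)·(-2,-3) + sin(2t)·(1,2)), X_2 = e^(2t)(sin(2t)·(-2,-3) - cos(2t)·(1,2)).
General solution: K_1X_1 + K_2X_2.

p(t) = K_1e^(2t)sin(2t) - 2K_1e^(2t)cos(2t) - 2K_2e^(2t)sin(2t) - K_2e^(2t)cos(2t), q(t) = 2K_1e^(2t)sin(2t) - 3K_1e^(2t)cos(2t) - 3K_2e^(2t)sin(2t) - 2K_2e^(2t)cos(2t)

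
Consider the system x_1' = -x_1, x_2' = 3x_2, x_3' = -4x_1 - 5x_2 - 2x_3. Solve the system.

x_1(t) = K_1e^(-t), x_2(t) = K_2e^(3t), x_3(t) = -4K_1e^(-t) - K_2e^(3t) + K_3e^(-2t)

Coefficient matrix A = [[-1, 0, 0], [0, 3, 0], [-4, -5, -2]].
det(A - λI) = 0 gives eigenvalues λ = -1, 3, -2.
For λ=-1: eigenvector (1,0,-4).
For λ=3: eigenvector (0,1,-1).
For λ=-2: eigenvector (0,0,1).
General solution: K_1e^(-t)(1,0,-4) + K_2e^(3t)(0,1,-1) + K_3e^(-2t)(0,0,1).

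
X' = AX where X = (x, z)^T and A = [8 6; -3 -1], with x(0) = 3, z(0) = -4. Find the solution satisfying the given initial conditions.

x(t) = -2e^(5t) + 5e^(2t), z(t) = e^(5t) - 5e^(2t)

Coefficient matrix A = [[8, 6], [-3, -1]].
Characteristic polynomial det(A - λI) = λ^2 - 7λ + 10 = 0.
Eigenvalues λ = 2, 5.
For λ=2: (A-λI) row 1 is [6, 6], so an eigenvector is (1, -1).
For λ=5: (A-λI) row 1 is [3, 6], so an eigenvector is (2, -1).
General solution: C_1e^(2t)(1,-1) + C_2e^(5t)(2,-1).
Applying x(0)=3, z(0)=-4 gives C_1=5, C_2=-1.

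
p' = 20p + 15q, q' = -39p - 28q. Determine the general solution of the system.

p(t) = 2c_1e^(-4t)sin(3t) - c_1e^(-4t)cos(3t) - c_2e^(-4t)sin(3t) - 2c_2e^(-4t)cos(3t), q(t) = -3c_1e^(-4t)sin(3t) + 2c_1e^(-4t)cos(3t) + 2c_2e^(-4t)sin(3t) + 3c_2e^(-4t)cos(3t)

Coefficient matrix A = [[20, 15], [-39, -28]].
Characteristic polynomial det(A - λI) = λ^2 + 8λ + 25 = 0.
Eigenvalues λ = -4 ± 3i (complex conjugate pair).
For λ=-4+3i: an eigenvector is (-1,2) - i(2,-3) = (-1 - 2i, 2 + 3i).
A real fundamental pair from Re and Im of e^((-4+3i)t)v: X_1 = e^(-4t)(cos(3t)·(-1,2) + sin(3t)·(2,-3)), X_2 = e^(-4t)(sin(3t)·(-1,2) - cos(3t)·(2,-3)).
General solution: c_1X_1 + c_2X_2.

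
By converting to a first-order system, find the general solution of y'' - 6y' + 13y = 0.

Let x_1 = y, x_2 = y'. Then x_1' = x_2 and x_2' = -13x_1 + 6x_2.
A = [[0,1],[-13,6]]; det(A-λI) = λ^2 - 6λ + 13.
Eigenvalues λ = 3 ± 2i.

y(t) = c_1e^(3t)cos(2t) + c_2e^(3t)sin(2t)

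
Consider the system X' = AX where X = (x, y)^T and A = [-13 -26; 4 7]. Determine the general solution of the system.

x(t) = -2K_1e^(-3t)sin(2t) + 3K_1e^(-3t)cos(2t) + 3K_2e^(-3t)sin(2t) + 2K_2e^(-3t)cos(2t), y(t) = K_1e^(-3t)sin(2t) - K_1e^(-3t)cos(2t) - K_2e^(-3t)sin(2t) - K_2e^(-3t)cos(2t)

Coefficient matrix A = [[-13, -26], [4, 7]].
Characteristic polynomial det(A - λI) = λ^2 + 6λ + 13 = 0.
Eigenvalues λ = -3 ± 2i (complex conjugate pair).
For λ=-3+2i: an eigenvector is (3,-1) - i(-2,1) = (3 + 2i, -1 - i).
A real fundamental pair from Re and Im of e^((-3+2i)t)v: X_1 = e^(-3t)(cos(2t)·(3,-1) + sin(2t)·(-2,1)), X_2 = e^(-3t)(sin(2t)·(3,-1) - cos(2t)·(-2,1)).
General solution: K_1X_1 + K_2X_2.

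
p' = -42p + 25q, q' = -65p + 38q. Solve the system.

Coefficient matrix A = [[-42, 25], [-65, 38]].
Characteristic polynomial det(A - λI) = λ^2 + 4λ + 29 = 0.
Eigenvalues λ = -2 ± 5i (complex conjugate pair).
For λ=-2+5i: an eigenvector is (-1,-2) - i(-2,-3) = (-1 + 2i, -2 + 3i).
A real fundamental pair from Re and Im of e^((-2+5i)t)v: X_1 = e^(-2t)(cos(5t)·(-1,-2) + sin(5t)·(-2,-3)), X_2 = e^(-2t)(sin(5t)·(-1,-2) - cos(5t)·(-2,-3)).
General solution: K_1X_1 + K_2X_2.

p(t) = -2K_1e^(-2t)sin(5t) - K_1e^(-2t)cos(5t) - K_2e^(-2t)sin(5t) + 2K_2e^(-2t)cos(5t), q(t) = -3K_1e^(-2t)sin(5t) - 2K_1e^(-2t)cos(5t) - 2K_2e^(-2t)sin(5t) + 3K_2e^(-2t)cos(5t)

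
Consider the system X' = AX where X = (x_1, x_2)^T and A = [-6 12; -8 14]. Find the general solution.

x_1(t) = C_1e^(6t) + 3C_2e^(2t), x_2(t) = C_1e^(6t) + 2C_2e^(2t)

Coefficient matrix A = [[-6, 12], [-8, 14]].
Characteristic polynomial det(A - λI) = λ^2 - 8λ + 12 = 0.
Eigenvalues λ = 6, 2.
For λ=6: (A-λI) row 1 is [-12, 12], so an eigenvector is (1, 1).
For λ=2: (A-λI) row 1 is [-8, 12], so an eigenvector is (3, 2).
General solution: C_1e^(6t)(1,1) + C_2e^(2t)(3,2).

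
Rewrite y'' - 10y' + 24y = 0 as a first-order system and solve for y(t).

Let x_1 = y, x_2 = y'. Then x_1' = x_2 and x_2' = -24x_1 + 10x_2.
A = [[0,1],[-24,10]]; det(A-λI) = λ^2 - 10λ + 24.
Eigenvalues λ = 4, 6 with eigenvectors (1,4), (1,6).

y(t) = C_1e^(4t) + C_2e^(6t)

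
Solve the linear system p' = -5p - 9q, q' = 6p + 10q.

Coefficient matrix A = [[-5, -9], [6, 10]].
Characteristic polynomial det(A - λI) = λ^2 - 5λ + 4 = 0.
Eigenvalues λ = 1, 4.
For λ=1: (A-λI) row 1 is [-6, -9], so an eigenvector is (-3, 2).
For λ=4: (A-λI) row 1 is [-9, -9], so an eigenvector is (-1, 1).
General solution: C_1e^(t)(-3,2) + C_2e^(4t)(-1,1).

p(t) = -3C_1e^(t) - C_2e^(4t), q(t) = 2C_1e^(t) + C_2e^(4t)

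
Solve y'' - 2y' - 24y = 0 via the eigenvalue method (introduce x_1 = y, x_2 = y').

y(t) = c_1e^(-4t) + c_2e^(6t)

Let x_1 = y, x_2 = y'. Then x_1' = x_2 and x_2' = 24x_1 + 2x_2.
A = [[0,1],[24,2]]; det(A-λI) = λ^2 - 2λ - 24.
Eigenvalues λ = -4, 6 with eigenvectors (1,-4), (1,6).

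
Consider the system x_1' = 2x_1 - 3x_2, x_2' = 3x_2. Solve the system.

Coefficient matrix A = [[2, -3], [0, 3]].
Characteristic polynomial det(A - λI) = λ^2 - 5λ + 6 = 0.
Eigenvalues λ = 3, 2.
For λ=3: (A-λI) row 1 is [-1, -3], so an eigenvector is (3, -1).
For λ=2: (A-λI) row 1 is [0, -3], so an eigenvector is (-1, 0).
General solution: c_1e^(3t)(3,-1) + c_2e^(2t)(-1,0).

x_1(t) = 3c_1e^(3t) - c_2e^(2t), x_2(t) = -c_1e^(3t)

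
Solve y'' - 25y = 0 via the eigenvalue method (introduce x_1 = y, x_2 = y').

y(t) = c_1e^(-5t) + c_2e^(5t)

Let x_1 = y, x_2 = y'. Then x_1' = x_2 and x_2' = 25x_1.
A = [[0,1],[25,0]]; det(A-λI) = λ^2 - 25.
Eigenvalues λ = -5, 5 with eigenvectors (1,-5), (1,5).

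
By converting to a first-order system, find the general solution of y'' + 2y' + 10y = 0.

y(t) = C_1e^(-t)cos(3t) + C_2e^(-t)sin(3t)

Let x_1 = y, x_2 = y'. Then x_1' = x_2 and x_2' = -10x_1 - 2x_2.
A = [[0,1],[-10,-2]]; det(A-λI) = λ^2 + 2λ + 10.
Eigenvalues λ = -1 ± 3i.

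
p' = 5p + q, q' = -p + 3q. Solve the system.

p(t) = c_1e^(4t) + c_2te^(4t) + 3c_2e^(4t), q(t) = -c_1e^(4t) - c_2te^(4t) - 2c_2e^(4t)

Coefficient matrix A = [[5, 1], [-1, 3]].
Characteristic polynomial det(A - λI) = λ^2 - 8λ + 16 = 0.
Single eigenvalue λ = 4 with algebraic multiplicity 2.
Eigenvector v = (1,-1); generalized eigenvector w with (A-λI)w=v is (3,-2).
General solution: e^(4t)[c_1·v + c_2·(t·v + w)].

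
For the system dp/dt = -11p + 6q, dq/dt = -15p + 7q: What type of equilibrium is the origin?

A = [[-11,6],[-15,7]]; det(A-λI) = λ^2 + 4λ + 13.
λ = -2 ± 3i: negative real part.

stable spiral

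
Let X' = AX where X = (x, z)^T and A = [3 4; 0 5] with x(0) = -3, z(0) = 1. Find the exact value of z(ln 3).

A = [[3,4],[0,5]]; eigenvalues λ = 3, 5.
Eigenvectors: (-1,0) for λ=3, (-2,-1) for λ=5.
From the initial condition, c_1 = 5, c_2 = -1.
z(ln 3) = (5)(3^3)(0) + (-1)(3^5)(-1) = 243.

243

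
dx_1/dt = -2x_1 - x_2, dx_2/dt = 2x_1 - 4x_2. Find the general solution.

x_1(t) = C_1e^(-3t)sin(t) - C_2e^(-3t)cos(t), x_2(t) = C_1e^(-3t)sin(t) - C_1e^(-3t)cos(t) - C_2e^(-3t)sin(t) - C_2e^(-3t)cos(t)

Coefficient matrix A = [[-2, -1], [2, -4]].
Characteristic polynomial det(A - λI) = λ^2 + 6λ + 10 = 0.
Eigenvalues λ = -3 ± i (complex conjugate pair).
For λ=-3+i: an eigenvector is (0,-1) - i(1,1) = (0 - i, -1 - i).
A real fundamental pair from Re and Im of e^((-3+i)t)v: X_1 = e^(-3t)(cos(t)·(0,-1) + sin(t)·(1,1)), X_2 = e^(-3t)(sin(t)·(0,-1) - cos(t)·(1,1)).
General solution: C_1X_1 + C_2X_2.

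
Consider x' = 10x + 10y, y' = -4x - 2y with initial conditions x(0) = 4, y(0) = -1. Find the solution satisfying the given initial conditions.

x(t) = 7e^(4t)sin(2t) + 4e^(4t)cos(2t), y(t) = -5e^(4t)sin(2t) - e^(4t)cos(2t)

Coefficient matrix A = [[10, 10], [-4, -2]].
Characteristic polynomial det(A - λI) = λ^2 - 8λ + 20 = 0.
Eigenvalues λ = 4 ± 2i (complex conjugate pair).
For λ=4+2i: an eigenvector is (-1,1) - i(2,-1) = (-1 - 2i, 1 + i).
A real fundamental pair from Re and Im of e^((4+2i)t)v: X_1 = e^(4t)(cos(2t)·(-1,1) + sin(2t)·(2,-1)), X_2 = e^(4t)(sin(2t)·(-1,1) - cos(2t)·(2,-1)).
General solution: K_1X_1 + K_2X_2.
Applying x(0)=4, y(0)=-1 gives K_1=2, K_2=-3.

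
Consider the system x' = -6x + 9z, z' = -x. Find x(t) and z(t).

Coefficient matrix A = [[-6, 9], [-1, 0]].
Characteristic polynomial det(A - λI) = λ^2 + 6λ + 9 = 0.
Single eigenvalue λ = -3 with algebraic multiplicity 2.
Eigenvector v = (-3,-1); generalized eigenvector w with (A-λI)w=v is (1,0).
General solution: e^(-3t)[c_1·v + c_2·(t·v + w)].

x(t) = -3c_1e^(-3t) - 3c_2te^(-3t) + c_2e^(-3t), z(t) = -c_1e^(-3t) - c_2te^(-3t)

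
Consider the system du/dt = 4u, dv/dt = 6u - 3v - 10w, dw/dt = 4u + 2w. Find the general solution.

u(t) = C_1e^(4t), v(t) = -2C_1e^(4t) + C_2e^(-3t) - 2C_3e^(2t), w(t) = 2C_1e^(4t) + C_3e^(2t)

Coefficient matrix A = [[4, 0, 0], [6, -3, -10], [4, 0, 2]].
det(A - λI) = 0 gives eigenvalues λ = 4, -3, 2.
For λ=4: eigenvector (1,-2,2).
For λ=-3: eigenvector (0,1,0).
For λ=2: eigenvector (0,-2,1).
General solution: C_1e^(4t)(1,-2,2) + C_2e^(-3t)(0,1,0) + C_3e^(2t)(0,-2,1).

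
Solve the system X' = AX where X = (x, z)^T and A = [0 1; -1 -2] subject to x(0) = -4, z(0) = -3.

Coefficient matrix A = [[0, 1], [-1, -2]].
Characteristic polynomial det(A - λI) = λ^2 + 2λ + 1 = 0.
Single eigenvalue λ = -1 with algebraic multiplicity 2.
Eigenvector v = (1,-1); generalized eigenvector w with (A-λI)w=v is (3,-2).
General solution: e^(-t)[K_1·v + K_2·(t·v + w)].
Applying x(0)=-4, z(0)=-3 gives K_1=17, K_2=-7.

x(t) = -7te^(-t) - 4e^(-t), z(t) = 7te^(-t) - 3e^(-t)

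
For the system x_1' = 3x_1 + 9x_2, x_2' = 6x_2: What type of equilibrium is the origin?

unstable node

A = [[3,9],[0,6]]; det(A-λI) = λ^2 - 9λ + 18.
λ = 6, 3: both positive.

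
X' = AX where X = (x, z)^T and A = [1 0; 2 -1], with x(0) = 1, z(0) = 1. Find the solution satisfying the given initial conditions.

Coefficient matrix A = [[1, 0], [2, -1]].
Characteristic polynomial det(A - λI) = λ^2 - 1 = 0.
Eigenvalues λ = 1, -1.
For λ=1: (A-λI) row 2 is [2, -2], so an eigenvector is (-1, -1).
For λ=-1: (A-λI) row 1 is [2, 0], so an eigenvector is (0, 1).
General solution: K_1e^(t)(-1,-1) + K_2e^(-t)(0,1).
Applying x(0)=1, z(0)=1 gives K_1=-1, K_2=0.

x(t) = e^(t), z(t) = e^(t)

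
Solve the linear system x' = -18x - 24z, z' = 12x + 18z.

x(t) = -c_1e^(6t) - 2c_2e^(-6t), z(t) = c_1e^(6t) + c_2e^(-6t)

Coefficient matrix A = [[-18, -24], [12, 18]].
Characteristic polynomial det(A - λI) = λ^2 - 36 = 0.
Eigenvalues λ = 6, -6.
For λ=6: (A-λI) row 1 is [-24, -24], so an eigenvector is (-1, 1).
For λ=-6: (A-λI) row 1 is [-12, -24], so an eigenvector is (-2, 1).
General solution: c_1e^(6t)(-1,1) + c_2e^(-6t)(-2,1).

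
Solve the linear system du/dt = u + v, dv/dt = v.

u(t) = C_1e^(t) + C_2te^(t) - C_2e^(t), v(t) = C_2e^(t)

Coefficient matrix A = [[1, 1], [0, 1]].
Characteristic polynomial det(A - λI) = λ^2 - 2λ + 1 = 0.
Single eigenvalue λ = 1 with algebraic multiplicity 2.
Eigenvector v = (1,0); generalized eigenvector w with (A-λI)w=v is (-1,1).
General solution: e^(t)[C_1·v + C_2·(t·v + w)].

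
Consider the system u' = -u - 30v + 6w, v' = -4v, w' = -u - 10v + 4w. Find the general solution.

Coefficient matrix A = [[-1, -30, 6], [0, -4, 0], [-1, -10, 4]].
det(A - λI) = 0 gives eigenvalues λ = 1, -4, 2.
For λ=1: eigenvector (3,0,1).
For λ=-4: eigenvector (6,1,2).
For λ=2: eigenvector (2,0,1).
General solution: K_1e^(t)(3,0,1) + K_2e^(-4t)(6,1,2) + K_3e^(2t)(2,0,1).

u(t) = 3K_1e^(t) + 6K_2e^(-4t) + 2K_3e^(2t), v(t) = K_2e^(-4t), w(t) = K_1e^(t) + 2K_2e^(-4t) + K_3e^(2t)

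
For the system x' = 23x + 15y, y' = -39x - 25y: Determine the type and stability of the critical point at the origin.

A = [[23,15],[-39,-25]]; det(A-λI) = λ^2 + 2λ + 10.
λ = -1 ± 3i: negative real part.

stable spiral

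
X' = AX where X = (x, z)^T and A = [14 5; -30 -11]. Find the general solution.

Coefficient matrix A = [[14, 5], [-30, -11]].
Characteristic polynomial det(A - λI) = λ^2 - 3λ - 4 = 0.
Eigenvalues λ = 4, -1.
For λ=4: (A-λI) row 1 is [10, 5], so an eigenvector is (1, -2).
For λ=-1: (A-λI) row 1 is [15, 5], so an eigenvector is (1, -3).
General solution: K_1e^(4t)(1,-2) + K_2e^(-t)(1,-3).

x(t) = K_1e^(4t) + K_2e^(-t), z(t) = -2K_1e^(4t) - 3K_2e^(-t)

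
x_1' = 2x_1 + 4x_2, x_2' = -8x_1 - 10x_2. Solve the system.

x_1(t) = -C_1e^(-6t) + C_2e^(-2t), x_2(t) = 2C_1e^(-6t) - C_2e^(-2t)

Coefficient matrix A = [[2, 4], [-8, -10]].
Characteristic polynomial det(A - λI) = λ^2 + 8λ + 12 = 0.
Eigenvalues λ = -6, -2.
For λ=-6: (A-λI) row 1 is [8, 4], so an eigenvector is (-1, 2).
For λ=-2: (A-λI) row 1 is [4, 4], so an eigenvector is (1, -1).
General solution: C_1e^(-6t)(-1,2) + C_2e^(-2t)(1,-1).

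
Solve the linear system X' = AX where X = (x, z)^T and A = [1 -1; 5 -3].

x(t) = C_1e^(-t)cos(t) + C_2e^(-t)sin(t), z(t) = C_1e^(-t)sin(t) + 2C_1e^(-t)cos(t) + 2C_2e^(-t)sin(t) - C_2e^(-t)cos(t)

Coefficient matrix A = [[1, -1], [5, -3]].
Characteristic polynomial det(A - λI) = λ^2 + 2λ + 2 = 0.
Eigenvalues λ = -1 ± i (complex conjugate pair).
For λ=-1+i: an eigenvector is (1,2) - i(0,1) = (1, 2 - i).
A real fundamental pair from Re and Im of e^((-1+i)t)v: X_1 = e^(-t)(cos(t)·(1,2) + sin(t)·(0,1)), X_2 = e^(-t)(sin(t)·(1,2) - cos(t)·(0,1)).
General solution: C_1X_1 + C_2X_2.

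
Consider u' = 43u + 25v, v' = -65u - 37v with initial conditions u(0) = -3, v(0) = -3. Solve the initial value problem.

u(t) = -39e^(3t)sin(5t) - 3e^(3t)cos(5t), v(t) = 63e^(3t)sin(5t) - 3e^(3t)cos(5t)

Coefficient matrix A = [[43, 25], [-65, -37]].
Characteristic polynomial det(A - λI) = λ^2 - 6λ + 34 = 0.
Eigenvalues λ = 3 ± 5i (complex conjugate pair).
For λ=3+5i: an eigenvector is (-1,2) - i(2,-3) = (-1 - 2i, 2 + 3i).
A real fundamental pair from Re and Im of e^((3+5i)t)v: X_1 = e^(3t)(cos(5t)·(-1,2) + sin(5t)·(2,-3)), X_2 = e^(3t)(sin(5t)·(-1,2) - cos(5t)·(2,-3)).
General solution: c_1X_1 + c_2X_2.
Applying u(0)=-3, v(0)=-3 gives c_1=-15, c_2=9.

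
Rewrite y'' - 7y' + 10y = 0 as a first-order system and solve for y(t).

Let x_1 = y, x_2 = y'. Then x_1' = x_2 and x_2' = -10x_1 + 7x_2.
A = [[0,1],[-10,7]]; det(A-λI) = λ^2 - 7λ + 10.
Eigenvalues λ = 2, 5 with eigenvectors (1,2), (1,5).

y(t) = c_1e^(2t) + c_2e^(5t)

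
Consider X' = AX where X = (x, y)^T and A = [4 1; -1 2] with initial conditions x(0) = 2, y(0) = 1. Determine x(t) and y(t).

x(t) = 3te^(3t) + 2e^(3t), y(t) = -3te^(3t) + e^(3t)

Coefficient matrix A = [[4, 1], [-1, 2]].
Characteristic polynomial det(A - λI) = λ^2 - 6λ + 9 = 0.
Single eigenvalue λ = 3 with algebraic multiplicity 2.
Eigenvector v = (1,-1); generalized eigenvector w with (A-λI)w=v is (2,-1).
General solution: e^(3t)[c_1·v + c_2·(t·v + w)].
Applying x(0)=2, y(0)=1 gives c_1=-4, c_2=3.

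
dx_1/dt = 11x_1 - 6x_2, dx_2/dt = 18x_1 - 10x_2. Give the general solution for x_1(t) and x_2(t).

Coefficient matrix A = [[11, -6], [18, -10]].
Characteristic polynomial det(A - λI) = λ^2 - λ - 2 = 0.
Eigenvalues λ = 2, -1.
For λ=2: (A-λI) row 1 is [9, -6], so an eigenvector is (2, 3).
For λ=-1: (A-λI) row 1 is [12, -6], so an eigenvector is (-1, -2).
General solution: C_1e^(2t)(2,3) + C_2e^(-t)(-1,-2).

x_1(t) = 2C_1e^(2t) - C_2e^(-t), x_2(t) = 3C_1e^(2t) - 2C_2e^(-t)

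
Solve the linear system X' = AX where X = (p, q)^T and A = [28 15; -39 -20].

p(t) = -2K_1e^(4t)sin(3t) + K_1e^(4t)cos(3t) + K_2e^(4t)sin(3t) + 2K_2e^(4t)cos(3t), q(t) = 3K_1e^(4t)sin(3t) - 2K_1e^(4t)cos(3t) - 2K_2e^(4t)sin(3t) - 3K_2e^(4t)cos(3t)

Coefficient matrix A = [[28, 15], [-39, -20]].
Characteristic polynomial det(A - λI) = λ^2 - 8λ + 25 = 0.
Eigenvalues λ = 4 ± 3i (complex conjugate pair).
For λ=4+3i: an eigenvector is (1,-2) - i(-2,3) = (1 + 2i, -2 - 3i).
A real fundamental pair from Re and Im of e^((4+3i)t)v: X_1 = e^(4t)(cos(3t)·(1,-2) + sin(3t)·(-2,3)), X_2 = e^(4t)(sin(3t)·(1,-2) - cos(3t)·(-2,3)).
General solution: K_1X_1 + K_2X_2.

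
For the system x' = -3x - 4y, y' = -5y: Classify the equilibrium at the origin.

stable node

A = [[-3,-4],[0,-5]]; det(A-λI) = λ^2 + 8λ + 15.
λ = -3, -5: both negative.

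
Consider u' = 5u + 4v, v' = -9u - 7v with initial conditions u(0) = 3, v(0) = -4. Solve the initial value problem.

u(t) = 2te^(-t) + 3e^(-t), v(t) = -3te^(-t) - 4e^(-t)

Coefficient matrix A = [[5, 4], [-9, -7]].
Characteristic polynomial det(A - λI) = λ^2 + 2λ + 1 = 0.
Single eigenvalue λ = -1 with algebraic multiplicity 2.
Eigenvector v = (-2,3); generalized eigenvector w with (A-λI)w=v is (1,-2).
General solution: e^(-t)[C_1·v + C_2·(t·v + w)].
Applying u(0)=3, v(0)=-4 gives C_1=-2, C_2=-1.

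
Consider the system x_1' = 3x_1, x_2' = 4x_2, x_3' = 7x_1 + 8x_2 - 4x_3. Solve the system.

x_1(t) = C_1e^(3t), x_2(t) = C_2e^(4t), x_3(t) = C_1e^(3t) + C_2e^(4t) + C_3e^(-4t)

Coefficient matrix A = [[3, 0, 0], [0, 4, 0], [7, 8, -4]].
det(A - λI) = 0 gives eigenvalues λ = 3, 4, -4.
For λ=3: eigenvector (1,0,1).
For λ=4: eigenvector (0,1,1).
For λ=-4: eigenvector (0,0,1).
General solution: C_1e^(3t)(1,0,1) + C_2e^(4t)(0,1,1) + C_3e^(-4t)(0,0,1).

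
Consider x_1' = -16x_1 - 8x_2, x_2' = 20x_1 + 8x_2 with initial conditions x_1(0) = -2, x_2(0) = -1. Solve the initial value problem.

x_1(t) = 8e^(-4t)sin(4t) - 2e^(-4t)cos(4t), x_2(t) = -13e^(-4t)sin(4t) - e^(-4t)cos(4t)

Coefficient matrix A = [[-16, -8], [20, 8]].
Characteristic polynomial det(A - λI) = λ^2 + 8λ + 32 = 0.
Eigenvalues λ = -4 ± 4i (complex conjugate pair).
For λ=-4+4i: an eigenvector is (1,-2) - i(1,-1) = (1 - i, -2 + i).
A real fundamental pair from Re and Im of e^((-4+4i)t)v: X_1 = e^(-4t)(cos(4t)·(1,-2) + sin(4t)·(1,-1)), X_2 = e^(-4t)(sin(4t)·(1,-2) - cos(4t)·(1,-1)).
General solution: C_1X_1 + C_2X_2.
Applying x_1(0)=-2, x_2(0)=-1 gives C_1=3, C_2=5.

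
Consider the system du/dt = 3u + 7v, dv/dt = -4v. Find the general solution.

Coefficient matrix A = [[3, 7], [0, -4]].
Characteristic polynomial det(A - λI) = λ^2 + λ - 12 = 0.
Eigenvalues λ = -4, 3.
For λ=-4: (A-λI) row 1 is [7, 7], so an eigenvector is (-1, 1).
For λ=3: (A-λI) row 1 is [0, 7], so an eigenvector is (-1, 0).
General solution: K_1e^(-4t)(-1,1) + K_2e^(3t)(-1,0).

u(t) = -K_1e^(-4t) - K_2e^(3t), v(t) = K_1e^(-4t)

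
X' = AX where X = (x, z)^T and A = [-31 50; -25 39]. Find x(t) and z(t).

Coefficient matrix A = [[-31, 50], [-25, 39]].
Characteristic polynomial det(A - λI) = λ^2 - 8λ + 41 = 0.
Eigenvalues λ = 4 ± 5i (complex conjugate pair).
For λ=4+5i: an eigenvector is (1,1) - i(3,2) = (1 - 3i, 1 - 2i).
A real fundamental pair from Re and Im of e^((4+5i)t)v: X_1 = e^(4t)(cos(5t)·(1,1) + sin(5t)·(3,2)), X_2 = e^(4t)(sin(5t)·(1,1) - cos(5t)·(3,2)).
General solution: c_1X_1 + c_2X_2.

x(t) = 3c_1e^(4t)sin(5t) + c_1e^(4t)cos(5t) + c_2e^(4t)sin(5t) - 3c_2e^(4t)cos(5t), z(t) = 2c_1e^(4t)sin(5t) + c_1e^(4t)cos(5t) + c_2e^(4t)sin(5t) - 2c_2e^(4t)cos(5t)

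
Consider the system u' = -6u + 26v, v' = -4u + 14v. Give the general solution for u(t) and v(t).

u(t) = -2c_1e^(4t)sin(2t) + 3c_1e^(4t)cos(2t) + 3c_2e^(4t)sin(2t) + 2c_2e^(4t)cos(2t), v(t) = -c_1e^(4t)sin(2t) + c_1e^(4t)cos(2t) + c_2e^(4t)sin(2t) + c_2e^(4t)cos(2t)

Coefficient matrix A = [[-6, 26], [-4, 14]].
Characteristic polynomial det(A - λI) = λ^2 - 8λ + 20 = 0.
Eigenvalues λ = 4 ± 2i (complex conjugate pair).
For λ=4+2i: an eigenvector is (3,1) - i(-2,-1) = (3 + 2i, 1 + i).
A real fundamental pair from Re and Im of e^((4+2i)t)v: X_1 = e^(4t)(cos(2t)·(3,1) + sin(2t)·(-2,-1)), X_2 = e^(4t)(sin(2t)·(3,1) - cos(2t)·(-2,-1)).
General solution: c_1X_1 + c_2X_2.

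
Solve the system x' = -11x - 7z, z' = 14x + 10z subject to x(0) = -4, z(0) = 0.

x(t) = 4e^(3t) - 8e^(-4t), z(t) = -8e^(3t) + 8e^(-4t)

Coefficient matrix A = [[-11, -7], [14, 10]].
Characteristic polynomial det(A - λI) = λ^2 + λ - 12 = 0.
Eigenvalues λ = 3, -4.
For λ=3: (A-λI) row 1 is [-14, -7], so an eigenvector is (-1, 2).
For λ=-4: (A-λI) row 1 is [-7, -7], so an eigenvector is (-1, 1).
General solution: K_1e^(3t)(-1,2) + K_2e^(-4t)(-1,1).
Applying x(0)=-4, z(0)=0 gives K_1=-4, K_2=8.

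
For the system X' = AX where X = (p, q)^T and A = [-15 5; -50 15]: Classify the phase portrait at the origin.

center

A = [[-15,5],[-50,15]]; det(A-λI) = λ^2 + 25.
λ = 0 ± 5i: zero real part.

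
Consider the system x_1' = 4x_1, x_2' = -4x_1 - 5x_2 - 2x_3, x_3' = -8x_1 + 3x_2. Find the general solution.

Coefficient matrix A = [[4, 0, 0], [-4, -5, -2], [-8, 3, 0]].
det(A - λI) = 0 gives eigenvalues λ = -2, -3, 4.
For λ=-2: eigenvector (0,-2,3).
For λ=-3: eigenvector (0,1,-1).
For λ=4: eigenvector (1,0,-2).
General solution: C_1e^(-2t)(0,-2,3) + C_2e^(-3t)(0,1,-1) + C_3e^(4t)(1,0,-2).

x_1(t) = C_3e^(4t), x_2(t) = -2C_1e^(-2t) + C_2e^(-3t), x_3(t) = 3C_1e^(-2t) - C_2e^(-3t) - 2C_3e^(4t)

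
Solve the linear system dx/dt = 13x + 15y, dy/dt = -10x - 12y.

Coefficient matrix A = [[13, 15], [-10, -12]].
Characteristic polynomial det(A - λI) = λ^2 - λ - 6 = 0.
Eigenvalues λ = 3, -2.
For λ=3: (A-λI) row 1 is [10, 15], so an eigenvector is (3, -2).
For λ=-2: (A-λI) row 1 is [15, 15], so an eigenvector is (-1, 1).
General solution: K_1e^(3t)(3,-2) + K_2e^(-2t)(-1,1).

x(t) = 3K_1e^(3t) - K_2e^(-2t), y(t) = -2K_1e^(3t) + K_2e^(-2t)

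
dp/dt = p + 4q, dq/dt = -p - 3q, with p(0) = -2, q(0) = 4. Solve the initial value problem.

Coefficient matrix A = [[1, 4], [-1, -3]].
Characteristic polynomial det(A - λI) = λ^2 + 2λ + 1 = 0.
Single eigenvalue λ = -1 with algebraic multiplicity 2.
Eigenvector v = (2,-1); generalized eigenvector w with (A-λI)w=v is (-1,1).
General solution: e^(-t)[c_1·v + c_2·(t·v + w)].
Applying p(0)=-2, q(0)=4 gives c_1=2, c_2=6.

p(t) = 12te^(-t) - 2e^(-t), q(t) = -6te^(-t) + 4e^(-t)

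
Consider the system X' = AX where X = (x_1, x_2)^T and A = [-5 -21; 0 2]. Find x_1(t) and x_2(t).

x_1(t) = 3C_1e^(2t) - C_2e^(-5t), x_2(t) = -C_1e^(2t)

Coefficient matrix A = [[-5, -21], [0, 2]].
Characteristic polynomial det(A - λI) = λ^2 + 3λ - 10 = 0.
Eigenvalues λ = 2, -5.
For λ=2: (A-λI) row 1 is [-7, -21], so an eigenvector is (3, -1).
For λ=-5: (A-λI) row 1 is [0, -21], so an eigenvector is (-1, 0).
General solution: C_1e^(2t)(3,-1) + C_2e^(-5t)(-1,0).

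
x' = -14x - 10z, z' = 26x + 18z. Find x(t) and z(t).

Coefficient matrix A = [[-14, -10], [26, 18]].
Characteristic polynomial det(A - λI) = λ^2 - 4λ + 8 = 0.
Eigenvalues λ = 2 ± 2i (complex conjugate pair).
For λ=2+2i: an eigenvector is (-1,2) - i(-2,3) = (-1 + 2i, 2 - 3i).
A real fundamental pair from Re and Im of e^((2+2i)t)v: X_1 = e^(2t)(cos(2t)·(-1,2) + sin(2t)·(-2,3)), X_2 = e^(2t)(sin(2t)·(-1,2) - cos(2t)·(-2,3)).
General solution: C_1X_1 + C_2X_2.

x(t) = -2C_1e^(2t)sin(2t) - C_1e^(2t)cos(2t) - C_2e^(2t)sin(2t) + 2C_2e^(2t)cos(2t), z(t) = 3C_1e^(2t)sin(2t) + 2C_1e^(2t)cos(2t) + 2C_2e^(2t)sin(2t) - 3C_2e^(2t)cos(2t)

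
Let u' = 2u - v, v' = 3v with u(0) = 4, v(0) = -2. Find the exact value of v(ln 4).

A = [[2,-1],[0,3]]; eigenvalues λ = 3, 2.
Eigenvectors: (-1,1) for λ=3, (1,0) for λ=2.
From the initial condition, c_1 = -2, c_2 = 2.
v(ln 4) = (-2)(4^3)(1) + (2)(4^2)(0) = -128.

-128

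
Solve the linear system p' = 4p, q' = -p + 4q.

p(t) = -C_2e^(4t), q(t) = C_1e^(4t) + C_2te^(4t) - 2C_2e^(4t)

Coefficient matrix A = [[4, 0], [-1, 4]].
Characteristic polynomial det(A - λI) = λ^2 - 8λ + 16 = 0.
Single eigenvalue λ = 4 with algebraic multiplicity 2.
Eigenvector v = (0,1); generalized eigenvector w with (A-λI)w=v is (-1,-2).
General solution: e^(4t)[C_1·v + C_2·(t·v + w)].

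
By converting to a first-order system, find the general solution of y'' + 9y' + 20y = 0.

y(t) = c_1e^(-5t) + c_2e^(-4t)

Let x_1 = y, x_2 = y'. Then x_1' = x_2 and x_2' = -20x_1 - 9x_2.
A = [[0,1],[-20,-9]]; det(A-λI) = λ^2 + 9λ + 20.
Eigenvalues λ = -5, -4 with eigenvectors (1,-5), (1,-4).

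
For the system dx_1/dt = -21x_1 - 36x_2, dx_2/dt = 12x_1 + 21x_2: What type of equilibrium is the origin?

saddle

A = [[-21,-36],[12,21]]; det(A-λI) = λ^2 - 9.
λ = -3, 3: opposite signs.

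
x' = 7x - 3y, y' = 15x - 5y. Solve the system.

x(t) = K_1e^(t)sin(3t) - K_2e^(t)cos(3t), y(t) = 2K_1e^(t)sin(3t) - K_1e^(t)cos(3t) - K_2e^(t)sin(3t) - 2K_2e^(t)cos(3t)

Coefficient matrix A = [[7, -3], [15, -5]].
Characteristic polynomial det(A - λI) = λ^2 - 2λ + 10 = 0.
Eigenvalues λ = 1 ± 3i (complex conjugate pair).
For λ=1+3i: an eigenvector is (0,-1) - i(1,2) = (0 - i, -1 - 2i).
A real fundamental pair from Re and Im of e^((1+3i)t)v: X_1 = e^(t)(cos(3t)·(0,-1) + sin(3t)·(1,2)), X_2 = e^(t)(sin(3t)·(0,-1) - cos(3t)·(1,2)).
General solution: K_1X_1 + K_2X_2.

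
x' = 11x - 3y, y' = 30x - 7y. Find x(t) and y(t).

Coefficient matrix A = [[11, -3], [30, -7]].
Characteristic polynomial det(A - λI) = λ^2 - 4λ + 13 = 0.
Eigenvalues λ = 2 ± 3i (complex conjugate pair).
For λ=2+3i: an eigenvector is (-1,-3) - i(0,-1) = (-1, -3 + i).
A real fundamental pair from Re and Im of e^((2+3i)t)v: X_1 = e^(2t)(cos(3t)·(-1,-3) + sin(3t)·(0,-1)), X_2 = e^(2t)(sin(3t)·(-1,-3) - cos(3t)·(0,-1)).
General solution: K_1X_1 + K_2X_2.

x(t) = -K_1e^(2t)cos(3t) - K_2e^(2t)sin(3t), y(t) = -K_1e^(2t)sin(3t) - 3K_1e^(2t)cos(3t) - 3K_2e^(2t)sin(3t) + K_2e^(2t)cos(3t)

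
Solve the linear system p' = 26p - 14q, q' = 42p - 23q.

p(t) = -2K_1e^(5t) + K_2e^(-2t), q(t) = -3K_1e^(5t) + 2K_2e^(-2t)

Coefficient matrix A = [[26, -14], [42, -23]].
Characteristic polynomial det(A - λI) = λ^2 - 3λ - 10 = 0.
Eigenvalues λ = 5, -2.
For λ=5: (A-λI) row 1 is [21, -14], so an eigenvector is (-2, -3).
For λ=-2: (A-λI) row 1 is [28, -14], so an eigenvector is (1, 2).
General solution: K_1e^(5t)(-2,-3) + K_2e^(-2t)(1,2).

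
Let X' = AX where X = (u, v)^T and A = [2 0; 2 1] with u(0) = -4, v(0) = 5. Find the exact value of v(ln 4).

-76

A = [[2,0],[2,1]]; eigenvalues λ = 1, 2.
Eigenvectors: (0,-1) for λ=1, (1,2) for λ=2.
From the initial condition, c_1 = -13, c_2 = -4.
v(ln 4) = (-13)(4^1)(-1) + (-4)(4^2)(2) = -76.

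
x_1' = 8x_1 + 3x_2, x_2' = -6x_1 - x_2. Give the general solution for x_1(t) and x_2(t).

x_1(t) = -K_1e^(2t) + K_2e^(5t), x_2(t) = 2K_1e^(2t) - K_2e^(5t)

Coefficient matrix A = [[8, 3], [-6, -1]].
Characteristic polynomial det(A - λI) = λ^2 - 7λ + 10 = 0.
Eigenvalues λ = 2, 5.
For λ=2: (A-λI) row 1 is [6, 3], so an eigenvector is (-1, 2).
For λ=5: (A-λI) row 1 is [3, 3], so an eigenvector is (1, -1).
General solution: K_1e^(2t)(-1,2) + K_2e^(5t)(1,-1).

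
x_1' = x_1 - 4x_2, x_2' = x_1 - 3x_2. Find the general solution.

x_1(t) = 2K_1e^(-t) + 2K_2te^(-t) - K_2e^(-t), x_2(t) = K_1e^(-t) + K_2te^(-t) - K_2e^(-t)

Coefficient matrix A = [[1, -4], [1, -3]].
Characteristic polynomial det(A - λI) = λ^2 + 2λ + 1 = 0.
Single eigenvalue λ = -1 with algebraic multiplicity 2.
Eigenvector v = (2,1); generalized eigenvector w with (A-λI)w=v is (-1,-1).
General solution: e^(-t)[K_1·v + K_2·(t·v + w)].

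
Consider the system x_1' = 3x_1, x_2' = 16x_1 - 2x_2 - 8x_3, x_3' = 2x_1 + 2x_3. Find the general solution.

x_1(t) = C_1e^(3t), x_2(t) = -2C_2e^(2t) + C_3e^(-2t), x_3(t) = 2C_1e^(3t) + C_2e^(2t)

Coefficient matrix A = [[3, 0, 0], [16, -2, -8], [2, 0, 2]].
det(A - λI) = 0 gives eigenvalues λ = 3, 2, -2.
For λ=3: eigenvector (1,0,2).
For λ=2: eigenvector (0,-2,1).
For λ=-2: eigenvector (0,1,0).
General solution: C_1e^(3t)(1,0,2) + C_2e^(2t)(0,-2,1) + C_3e^(-2t)(0,1,0).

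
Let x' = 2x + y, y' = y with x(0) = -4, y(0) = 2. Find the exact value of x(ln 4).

-40

A = [[2,1],[0,1]]; eigenvalues λ = 1, 2.
Eigenvectors: (1,-1) for λ=1, (1,0) for λ=2.
From the initial condition, c_1 = -2, c_2 = -2.
x(ln 4) = (-2)(4^1)(1) + (-2)(4^2)(1) = -40.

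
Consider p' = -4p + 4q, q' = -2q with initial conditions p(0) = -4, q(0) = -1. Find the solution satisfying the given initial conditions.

p(t) = -2e^(-2t) - 2e^(-4t), q(t) = -e^(-2t)

Coefficient matrix A = [[-4, 4], [0, -2]].
Characteristic polynomial det(A - λI) = λ^2 + 6λ + 8 = 0.
Eigenvalues λ = -4, -2.
For λ=-4: (A-λI) row 1 is [0, 4], so an eigenvector is (-1, 0).
For λ=-2: (A-λI) row 1 is [-2, 4], so an eigenvector is (-2, -1).
General solution: K_1e^(-4t)(-1,0) + K_2e^(-2t)(-2,-1).
Applying p(0)=-4, q(0)=-1 gives K_1=2, K_2=1.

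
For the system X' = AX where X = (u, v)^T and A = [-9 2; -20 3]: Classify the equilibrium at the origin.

stable spiral

A = [[-9,2],[-20,3]]; det(A-λI) = λ^2 + 6λ + 13.
λ = -3 ± 2i: negative real part.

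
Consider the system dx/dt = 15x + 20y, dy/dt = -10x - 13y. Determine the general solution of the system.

x(t) = K_1e^(t)sin(2t) + 3K_1e^(t)cos(2t) + 3K_2e^(t)sin(2t) - K_2e^(t)cos(2t), y(t) = -K_1e^(t)sin(2t) - 2K_1e^(t)cos(2t) - 2K_2e^(t)sin(2t) + K_2e^(t)cos(2t)

Coefficient matrix A = [[15, 20], [-10, -13]].
Characteristic polynomial det(A - λI) = λ^2 - 2λ + 5 = 0.
Eigenvalues λ = 1 ± 2i (complex conjugate pair).
For λ=1+2i: an eigenvector is (3,-2) - i(1,-1) = (3 - i, -2 + i).
A real fundamental pair from Re and Im of e^((1+2i)t)v: X_1 = e^(t)(cos(2t)·(3,-2) + sin(2t)·(1,-1)), X_2 = e^(t)(sin(2t)·(3,-2) - cos(2t)·(1,-1)).
General solution: K_1X_1 + K_2X_2.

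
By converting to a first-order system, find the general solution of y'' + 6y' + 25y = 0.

y(t) = K_1e^(-3t)cos(4t) + K_2e^(-3t)sin(4t)

Let x_1 = y, x_2 = y'. Then x_1' = x_2 and x_2' = -25x_1 - 6x_2.
A = [[0,1],[-25,-6]]; det(A-λI) = λ^2 + 6λ + 25.
Eigenvalues λ = -3 ± 4i.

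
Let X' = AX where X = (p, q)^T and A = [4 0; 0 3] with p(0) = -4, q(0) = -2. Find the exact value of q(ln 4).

A = [[4,0],[0,3]]; eigenvalues λ = 3, 4.
Eigenvectors: (0,1) for λ=3, (-1,0) for λ=4.
From the initial condition, c_1 = -2, c_2 = 4.
q(ln 4) = (-2)(4^3)(1) + (4)(4^4)(0) = -128.

-128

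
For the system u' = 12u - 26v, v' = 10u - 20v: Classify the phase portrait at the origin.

stable spiral

A = [[12,-26],[10,-20]]; det(A-λI) = λ^2 + 8λ + 20.
λ = -4 ± 2i: negative real part.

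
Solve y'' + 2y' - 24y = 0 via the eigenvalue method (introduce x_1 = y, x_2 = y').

Let x_1 = y, x_2 = y'. Then x_1' = x_2 and x_2' = 24x_1 - 2x_2.
A = [[0,1],[24,-2]]; det(A-λI) = λ^2 + 2λ - 24.
Eigenvalues λ = 4, -6 with eigenvectors (1,4), (1,-6).

y(t) = c_1e^(4t) + c_2e^(-6t)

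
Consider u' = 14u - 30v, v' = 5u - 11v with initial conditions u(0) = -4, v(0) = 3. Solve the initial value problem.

u(t) = -30e^(4t) + 26e^(-t), v(t) = -10e^(4t) + 13e^(-t)

Coefficient matrix A = [[14, -30], [5, -11]].
Characteristic polynomial det(A - λI) = λ^2 - 3λ - 4 = 0.
Eigenvalues λ = 4, -1.
For λ=4: (A-λI) row 1 is [10, -30], so an eigenvector is (-3, -1).
For λ=-1: (A-λI) row 1 is [15, -30], so an eigenvector is (2, 1).
General solution: C_1e^(4t)(-3,-1) + C_2e^(-t)(2,1).
Applying u(0)=-4, v(0)=3 gives C_1=10, C_2=13.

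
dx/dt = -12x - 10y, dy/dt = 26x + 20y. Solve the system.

x(t) = -C_1e^(4t)sin(2t) + 2C_1e^(4t)cos(2t) + 2C_2e^(4t)sin(2t) + C_2e^(4t)cos(2t), y(t) = 2C_1e^(4t)sin(2t) - 3C_1e^(4t)cos(2t) - 3C_2e^(4t)sin(2t) - 2C_2e^(4t)cos(2t)

Coefficient matrix A = [[-12, -10], [26, 20]].
Characteristic polynomial det(A - λI) = λ^2 - 8λ + 20 = 0.
Eigenvalues λ = 4 ± 2i (complex conjugate pair).
For λ=4+2i: an eigenvector is (2,-3) - i(-1,2) = (2 + i, -3 - 2i).
A real fundamental pair from Re and Im of e^((4+2i)t)v: X_1 = e^(4t)(cos(2t)·(2,-3) + sin(2t)·(-1,2)), X_2 = e^(4t)(sin(2t)·(2,-3) - cos(2t)·(-1,2)).
General solution: C_1X_1 + C_2X_2.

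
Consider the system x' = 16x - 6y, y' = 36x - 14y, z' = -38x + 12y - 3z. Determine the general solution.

x(t) = c_1e^(4t) + c_3e^(-2t), y(t) = 2c_1e^(4t) + 3c_3e^(-2t), z(t) = -2c_1e^(4t) + c_2e^(-3t) - 2c_3e^(-2t)

Coefficient matrix A = [[16, -6, 0], [36, -14, 0], [-38, 12, -3]].
det(A - λI) = 0 gives eigenvalues λ = 4, -3, -2.
For λ=4: eigenvector (1,2,-2).
For λ=-3: eigenvector (0,0,1).
For λ=-2: eigenvector (1,3,-2).
General solution: c_1e^(4t)(1,2,-2) + c_2e^(-3t)(0,0,1) + c_3e^(-2t)(1,3,-2).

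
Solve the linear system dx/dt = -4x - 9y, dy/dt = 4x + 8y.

x(t) = 3K_1e^(2t) + 3K_2te^(2t) + K_2e^(2t), y(t) = -2K_1e^(2t) - 2K_2te^(2t) - K_2e^(2t)

Coefficient matrix A = [[-4, -9], [4, 8]].
Characteristic polynomial det(A - λI) = λ^2 - 4λ + 4 = 0.
Single eigenvalue λ = 2 with algebraic multiplicity 2.
Eigenvector v = (3,-2); generalized eigenvector w with (A-λI)w=v is (1,-1).
General solution: e^(2t)[K_1·v + K_2·(t·v + w)].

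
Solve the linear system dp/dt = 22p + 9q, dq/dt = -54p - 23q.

Coefficient matrix A = [[22, 9], [-54, -23]].
Characteristic polynomial det(A - λI) = λ^2 + λ - 20 = 0.
Eigenvalues λ = -5, 4.
For λ=-5: (A-λI) row 1 is [27, 9], so an eigenvector is (-1, 3).
For λ=4: (A-λI) row 1 is [18, 9], so an eigenvector is (-1, 2).
General solution: K_1e^(-5t)(-1,3) + K_2e^(4t)(-1,2).

p(t) = -K_1e^(-5t) - K_2e^(4t), q(t) = 3K_1e^(-5t) + 2K_2e^(4t)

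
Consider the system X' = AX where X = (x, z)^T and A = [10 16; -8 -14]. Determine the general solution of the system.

x(t) = -2C_1e^(2t) - C_2e^(-6t), z(t) = C_1e^(2t) + C_2e^(-6t)

Coefficient matrix A = [[10, 16], [-8, -14]].
Characteristic polynomial det(A - λI) = λ^2 + 4λ - 12 = 0.
Eigenvalues λ = 2, -6.
For λ=2: (A-λI) row 1 is [8, 16], so an eigenvector is (-2, 1).
For λ=-6: (A-λI) row 1 is [16, 16], so an eigenvector is (-1, 1).
General solution: C_1e^(2t)(-2,1) + C_2e^(-6t)(-1,1).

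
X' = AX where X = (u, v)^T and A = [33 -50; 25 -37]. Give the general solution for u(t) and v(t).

u(t) = 3C_1e^(-2t)sin(5t) - C_1e^(-2t)cos(5t) - C_2e^(-2t)sin(5t) - 3C_2e^(-2t)cos(5t), v(t) = 2C_1e^(-2t)sin(5t) - C_1e^(-2t)cos(5t) - C_2e^(-2t)sin(5t) - 2C_2e^(-2t)cos(5t)

Coefficient matrix A = [[33, -50], [25, -37]].
Characteristic polynomial det(A - λI) = λ^2 + 4λ + 29 = 0.
Eigenvalues λ = -2 ± 5i (complex conjugate pair).
For λ=-2+5i: an eigenvector is (-1,-1) - i(3,2) = (-1 - 3i, -1 - 2i).
A real fundamental pair from Re and Im of e^((-2+5i)t)v: X_1 = e^(-2t)(cos(5t)·(-1,-1) + sin(5t)·(3,2)), X_2 = e^(-2t)(sin(5t)·(-1,-1) - cos(5t)·(3,2)).
General solution: C_1X_1 + C_2X_2.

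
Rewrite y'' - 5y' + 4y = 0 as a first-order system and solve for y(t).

y(t) = K_1e^(t) + K_2e^(4t)

Let x_1 = y, x_2 = y'. Then x_1' = x_2 and x_2' = -4x_1 + 5x_2.
A = [[0,1],[-4,5]]; det(A-λI) = λ^2 - 5λ + 4.
Eigenvalues λ = 1, 4 with eigenvectors (1,1), (1,4).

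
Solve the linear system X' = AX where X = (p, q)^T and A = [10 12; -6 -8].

p(t) = -K_1e^(-2t) - 2K_2e^(4t), q(t) = K_1e^(-2t) + K_2e^(4t)

Coefficient matrix A = [[10, 12], [-6, -8]].
Characteristic polynomial det(A - λI) = λ^2 - 2λ - 8 = 0.
Eigenvalues λ = -2, 4.
For λ=-2: (A-λI) row 1 is [12, 12], so an eigenvector is (-1, 1).
For λ=4: (A-λI) row 1 is [6, 12], so an eigenvector is (-2, 1).
General solution: K_1e^(-2t)(-1,1) + K_2e^(4t)(-2,1).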